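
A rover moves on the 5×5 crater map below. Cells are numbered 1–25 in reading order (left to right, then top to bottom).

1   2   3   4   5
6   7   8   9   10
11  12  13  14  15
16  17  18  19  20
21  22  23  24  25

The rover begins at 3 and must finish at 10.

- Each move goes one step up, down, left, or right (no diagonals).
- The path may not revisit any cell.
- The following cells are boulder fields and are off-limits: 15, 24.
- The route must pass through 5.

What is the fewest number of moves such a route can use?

3

Any route passes through 5 somewhere between 3 and 10. Summing Manhattan distances along the two legs (3 → 5 → 10) gives a lower bound of 2 + 1 = 3 moves.
A route of 3 moves achieves this: 3 → 4 → 5 → 10.
Since 3 matches the lower bound, it is optimal.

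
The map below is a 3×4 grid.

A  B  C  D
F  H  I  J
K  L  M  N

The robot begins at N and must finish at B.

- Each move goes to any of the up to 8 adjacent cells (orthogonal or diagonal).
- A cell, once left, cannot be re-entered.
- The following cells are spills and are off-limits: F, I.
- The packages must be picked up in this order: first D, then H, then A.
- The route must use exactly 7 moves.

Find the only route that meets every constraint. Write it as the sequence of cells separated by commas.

N, M, J, D, C, H, A, B

The waypoints must appear in the order D, H, A, with no cell reused.
Route from N: left 1 to M, up-right 1 to J, up 1 to D, left 1 to C, down-left 1 to H, up-left 1 to A, right 1 to B — 7 moves in all.
Check: order respected (D at step 3, H at step 5, A at step 6); 7 moves as required.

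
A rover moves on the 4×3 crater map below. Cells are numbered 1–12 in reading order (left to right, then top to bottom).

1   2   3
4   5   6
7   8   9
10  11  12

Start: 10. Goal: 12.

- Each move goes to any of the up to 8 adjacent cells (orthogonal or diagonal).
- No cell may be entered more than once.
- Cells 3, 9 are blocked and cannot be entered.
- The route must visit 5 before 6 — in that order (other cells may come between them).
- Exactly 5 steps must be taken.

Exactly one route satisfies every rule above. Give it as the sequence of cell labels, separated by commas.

10, 7, 5, 6, 8, 12

The waypoints must appear in the order 5, 6, with no cell reused.
Route from 10: up to 7, up-right to 5, right to 6, down-left to 8, down-right to 12 — 5 moves in all.
Check: order respected (5 at step 2, 6 at step 3); 5 moves as required.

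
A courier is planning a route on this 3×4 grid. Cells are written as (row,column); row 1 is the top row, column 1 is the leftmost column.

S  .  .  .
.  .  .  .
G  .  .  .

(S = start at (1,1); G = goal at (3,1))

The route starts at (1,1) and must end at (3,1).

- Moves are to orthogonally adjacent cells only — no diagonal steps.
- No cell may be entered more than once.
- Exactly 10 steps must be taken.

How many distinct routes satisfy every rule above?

Need simple routes of exactly 10 moves from (1,1) to (3,1) (Manhattan distance 2, so 4 moves are spent on a detour and 4 undoing it).
Branch systematically from the start, pruning whenever the remaining move budget drops below the Manhattan distance to (3,1) or differs from it in parity. Grouping the completions by first move — via (2,1): 4; via (1,2): 6 — and summing: 4 + 6 = 10.
That gives 10 routes.

10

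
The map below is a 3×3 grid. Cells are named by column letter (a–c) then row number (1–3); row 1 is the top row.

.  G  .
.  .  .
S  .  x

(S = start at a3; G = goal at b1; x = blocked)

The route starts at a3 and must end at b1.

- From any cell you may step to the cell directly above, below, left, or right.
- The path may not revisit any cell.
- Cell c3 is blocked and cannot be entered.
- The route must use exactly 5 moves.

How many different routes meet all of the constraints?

3

Need simple routes of exactly 5 moves from a3 to b1 (Manhattan distance 3, so 1 moves are spent on a detour and 1 undoing it).
Enumerating: a3 a2 b2 c2 c1 b1 | a3 b3 b2 a2 a1 b1 | a3 b3 b2 c2 c1 b1.
That gives 3 routes.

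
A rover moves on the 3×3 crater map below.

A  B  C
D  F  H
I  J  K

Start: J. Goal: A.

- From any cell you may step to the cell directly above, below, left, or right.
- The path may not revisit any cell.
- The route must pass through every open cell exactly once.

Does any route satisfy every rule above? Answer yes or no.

Colour the cells like a checkerboard: each orthogonal step flips colour, so a Hamiltonian route alternates colours. Here there are 5 cells of one colour and 4 of the other, with start on the opposite colour to the goal — the counts and endpoints can't be arranged into an alternating sequence of length 9, so no Hamiltonian route exists.

no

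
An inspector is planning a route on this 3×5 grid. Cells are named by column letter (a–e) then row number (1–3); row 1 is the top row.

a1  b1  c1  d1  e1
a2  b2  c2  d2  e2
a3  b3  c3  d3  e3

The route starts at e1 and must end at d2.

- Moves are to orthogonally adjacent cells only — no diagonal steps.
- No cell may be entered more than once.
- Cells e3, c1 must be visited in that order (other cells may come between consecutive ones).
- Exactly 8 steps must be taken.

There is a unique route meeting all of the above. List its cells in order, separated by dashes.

e1 - e2 - e3 - d3 - c3 - c2 - c1 - d1 - d2

The waypoints must appear in the order e3, c1, with no cell reused.
Route from e1: 2× down (reaching e3), 2× left (reaching c3), 2× up (reaching c1), right to d1, down to d2 — 8 moves in all.
Check: order respected (e3 at step 2, c1 at step 6); 8 moves as required.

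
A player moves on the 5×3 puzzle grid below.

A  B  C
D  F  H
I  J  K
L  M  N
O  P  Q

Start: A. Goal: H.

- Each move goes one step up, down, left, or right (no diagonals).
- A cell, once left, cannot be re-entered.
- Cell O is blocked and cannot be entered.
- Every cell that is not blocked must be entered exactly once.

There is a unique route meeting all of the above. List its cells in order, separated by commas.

Need to visit all 14 open cells exactly once, starting at A and ending at H.
Cell L has only two open neighbours (I and M), so the path must pass straight through it: one of those is the cell it's entered from and the other is where it exits.
Route from A: 3× down (reaching L), right to M, down to P, right to Q, 2× up (reaching K), left to J, 2× up (reaching B), right to C, down to H — 13 moves in all.
Check: all 14 open cells covered.

A, D, I, L, M, P, Q, N, K, J, F, B, C, H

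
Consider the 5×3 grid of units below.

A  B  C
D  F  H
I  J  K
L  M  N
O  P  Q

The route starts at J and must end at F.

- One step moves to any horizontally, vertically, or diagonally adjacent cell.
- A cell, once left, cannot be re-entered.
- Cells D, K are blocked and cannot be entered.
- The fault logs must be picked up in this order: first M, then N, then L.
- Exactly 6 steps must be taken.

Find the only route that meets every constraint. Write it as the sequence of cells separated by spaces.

The waypoints must appear in the order M, N, L, with no cell reused.
Route from J: down 1 to M, right 1 to N, down-left 1 to P, up-left 1 to L, up 1 to I, up-right 1 to F — 6 moves in all.
Check: order respected (M at step 1, N at step 2, L at step 4); 6 moves as required.

J M N P L I F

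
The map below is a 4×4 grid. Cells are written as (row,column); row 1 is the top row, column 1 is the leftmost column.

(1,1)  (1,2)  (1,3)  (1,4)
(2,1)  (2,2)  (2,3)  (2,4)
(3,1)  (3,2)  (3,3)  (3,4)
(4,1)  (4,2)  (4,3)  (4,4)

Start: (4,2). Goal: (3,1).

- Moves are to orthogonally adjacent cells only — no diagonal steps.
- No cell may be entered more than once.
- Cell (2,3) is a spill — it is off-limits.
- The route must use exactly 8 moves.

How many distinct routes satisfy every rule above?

Need simple routes of exactly 8 moves from (4,2) to (3,1) (Manhattan distance 2, so 3 moves are spent on a detour and 3 undoing it).
Enumerating: (4,2) (4,3) (3,3) (3,2) (2,2) (1,2) (1,1) (2,1) (3,1) | (4,2) (4,3) (4,4) (3,4) (3,3) (3,2) (2,2) (2,1) (3,1).
That gives 2 routes.

2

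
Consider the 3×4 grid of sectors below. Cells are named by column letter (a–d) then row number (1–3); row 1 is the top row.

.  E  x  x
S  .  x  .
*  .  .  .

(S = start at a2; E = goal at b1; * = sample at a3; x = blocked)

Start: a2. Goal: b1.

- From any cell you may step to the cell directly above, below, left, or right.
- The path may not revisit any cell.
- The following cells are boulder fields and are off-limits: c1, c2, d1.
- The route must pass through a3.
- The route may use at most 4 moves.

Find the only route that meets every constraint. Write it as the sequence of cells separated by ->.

The budget equals the shortest possible length, so every move has to be on a shortest route through the required cells.
Route from a2: down 1 to a3, right 1 to b3, up 2 to b1 — 4 moves in all.
Check: all required cells visited; 4 ≤ 4 moves.

a2 -> a3 -> b3 -> b2 -> b1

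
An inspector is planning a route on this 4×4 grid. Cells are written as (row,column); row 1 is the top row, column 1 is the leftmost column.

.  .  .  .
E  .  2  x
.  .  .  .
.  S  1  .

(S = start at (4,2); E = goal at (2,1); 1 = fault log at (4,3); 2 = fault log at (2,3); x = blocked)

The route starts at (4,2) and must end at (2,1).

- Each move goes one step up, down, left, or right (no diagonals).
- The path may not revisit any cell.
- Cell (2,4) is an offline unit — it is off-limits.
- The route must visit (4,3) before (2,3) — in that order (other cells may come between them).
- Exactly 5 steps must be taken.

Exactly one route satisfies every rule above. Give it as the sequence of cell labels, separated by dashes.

(4,2) - (4,3) - (3,3) - (2,3) - (2,2) - (2,1)

The waypoints must appear in the order (4,3), (2,3), with no cell reused.
Route from (4,2): right to (4,3), 2× up (reaching (2,3)), 2× left (reaching (2,1)) — 5 moves in all.
Check: order respected (1 at step 1, 2 at step 3); 5 moves as required.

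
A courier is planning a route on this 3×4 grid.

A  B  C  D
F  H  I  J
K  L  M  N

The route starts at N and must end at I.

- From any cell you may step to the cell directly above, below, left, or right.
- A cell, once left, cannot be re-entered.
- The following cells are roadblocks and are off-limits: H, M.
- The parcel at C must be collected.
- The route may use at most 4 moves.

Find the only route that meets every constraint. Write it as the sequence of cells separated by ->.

N -> J -> D -> C -> I

The budget equals the shortest possible length, so every move has to be on a shortest route through the required cells.
Route from N: up 2 to D, left 1 to C, down 1 to I — 4 moves in all.
Check: all required cells visited; 4 ≤ 4 moves.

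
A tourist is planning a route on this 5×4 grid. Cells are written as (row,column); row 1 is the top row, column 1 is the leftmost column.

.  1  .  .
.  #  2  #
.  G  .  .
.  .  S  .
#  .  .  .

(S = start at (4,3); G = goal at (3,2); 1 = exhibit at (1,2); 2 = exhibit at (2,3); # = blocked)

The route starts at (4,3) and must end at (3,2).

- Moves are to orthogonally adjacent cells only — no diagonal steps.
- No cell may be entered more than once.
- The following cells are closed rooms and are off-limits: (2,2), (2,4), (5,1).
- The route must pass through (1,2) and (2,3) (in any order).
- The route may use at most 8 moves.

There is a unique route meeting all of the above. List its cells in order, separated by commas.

The 8-move cap with required stops at (1,2), (2,3) leaves no slack for detours.
Route from (4,3): 3× up (reaching (1,3)), 2× left (reaching (1,1)), 2× down (reaching (3,1)), right to (3,2) — 8 moves in all.
Check: all required cells visited; 8 ≤ 8 moves.

(4,3), (3,3), (2,3), (1,3), (1,2), (1,1), (2,1), (3,1), (3,2)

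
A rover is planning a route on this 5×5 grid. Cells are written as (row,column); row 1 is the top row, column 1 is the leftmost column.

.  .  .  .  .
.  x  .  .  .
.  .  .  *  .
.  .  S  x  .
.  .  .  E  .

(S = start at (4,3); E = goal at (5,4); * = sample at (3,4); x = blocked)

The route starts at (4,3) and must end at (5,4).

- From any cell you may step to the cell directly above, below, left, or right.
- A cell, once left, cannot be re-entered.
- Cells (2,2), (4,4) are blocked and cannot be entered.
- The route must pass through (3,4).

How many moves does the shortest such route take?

Any route passes through (3,4) somewhere between (4,3) and (5,4). Summing Manhattan distances along the two legs ((4,3) → (3,4) → (5,4)) gives a lower bound of 2 + 2 = 4 moves.
That bound ignores the blocked cells. Measuring each leg by the fewest moves that actually steer around them ((4,3)→(3,4): 2; (3,4)→(5,4): 4) raises the lower bound to 6.
A route of 6 moves exists: (4,3) → (3,3) → (3,4) → (3,5) → (4,5) → (5,5) → (5,4).
Since 6 matches that lower bound, it is optimal.

6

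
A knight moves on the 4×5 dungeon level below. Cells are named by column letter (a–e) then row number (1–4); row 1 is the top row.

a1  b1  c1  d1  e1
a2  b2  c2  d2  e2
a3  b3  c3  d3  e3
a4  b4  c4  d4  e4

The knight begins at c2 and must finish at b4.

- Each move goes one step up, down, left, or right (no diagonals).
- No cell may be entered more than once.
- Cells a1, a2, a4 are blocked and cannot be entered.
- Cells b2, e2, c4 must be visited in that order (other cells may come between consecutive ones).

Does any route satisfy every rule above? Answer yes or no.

One route that works: c2 → b2 → b1 → c1 → d1 → d2 → e2 → e3 → e4 → d4 → c4 → b4.

yes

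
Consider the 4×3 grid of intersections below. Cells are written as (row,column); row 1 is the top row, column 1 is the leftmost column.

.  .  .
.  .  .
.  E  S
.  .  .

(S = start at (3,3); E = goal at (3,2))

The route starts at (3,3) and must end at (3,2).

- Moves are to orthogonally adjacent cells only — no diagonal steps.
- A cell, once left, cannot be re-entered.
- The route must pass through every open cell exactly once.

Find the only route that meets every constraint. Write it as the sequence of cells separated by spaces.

Need to visit all 12 open cells exactly once, starting at (3,3) and ending at (3,2).
Route from (3,3): down 1 to (4,3), left 2 to (4,1), up 3 to (1,1), right 2 to (1,3), down 1 to (2,3), left 1 to (2,2), down 1 to (3,2) — 11 moves in all.
Check: all 12 open cells covered.

(3,3) (4,3) (4,2) (4,1) (3,1) (2,1) (1,1) (1,2) (1,3) (2,3) (2,2) (3,2)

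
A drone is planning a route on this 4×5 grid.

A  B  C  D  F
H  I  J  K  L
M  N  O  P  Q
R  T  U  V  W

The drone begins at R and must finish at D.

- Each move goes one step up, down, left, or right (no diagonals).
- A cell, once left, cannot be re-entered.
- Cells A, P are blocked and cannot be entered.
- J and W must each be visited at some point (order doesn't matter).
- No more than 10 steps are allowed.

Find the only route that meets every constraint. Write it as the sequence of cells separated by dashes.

The 10-move cap with required stops at J, W leaves no slack for detours.
Route from R: 4× right (reaching W), 2× up (reaching L), 2× left (reaching J), up to C, right to D — 10 moves in all.
Check: all required cells visited; 10 ≤ 10 moves.

R - T - U - V - W - Q - L - K - J - C - D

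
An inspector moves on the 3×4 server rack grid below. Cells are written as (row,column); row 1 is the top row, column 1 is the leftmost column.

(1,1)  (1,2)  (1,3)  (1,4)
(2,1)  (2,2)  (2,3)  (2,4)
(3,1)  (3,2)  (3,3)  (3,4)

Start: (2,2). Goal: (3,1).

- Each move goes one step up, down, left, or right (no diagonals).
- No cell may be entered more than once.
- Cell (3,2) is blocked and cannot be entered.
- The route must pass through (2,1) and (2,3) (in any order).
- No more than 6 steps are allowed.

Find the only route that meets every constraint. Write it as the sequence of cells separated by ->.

The 6-move cap with required stops at (2,1), (2,3) leaves no slack for detours.
Route from (2,2): right to (2,3), up to (1,3), 2× left (reaching (1,1)), 2× down (reaching (3,1)) — 6 moves in all.
Check: all required cells visited; 6 ≤ 6 moves.

(2,2) -> (2,3) -> (1,3) -> (1,2) -> (1,1) -> (2,1) -> (3,1)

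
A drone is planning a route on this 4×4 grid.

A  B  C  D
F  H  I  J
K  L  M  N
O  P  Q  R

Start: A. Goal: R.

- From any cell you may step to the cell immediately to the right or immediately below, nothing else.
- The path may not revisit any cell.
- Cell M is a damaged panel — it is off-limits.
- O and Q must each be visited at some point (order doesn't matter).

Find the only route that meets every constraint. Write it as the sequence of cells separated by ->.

Moves only go right or down, so the column and row indices never decrease.
Route from A: down 3 to O, right 3 to R — 6 moves in all.
Check: all required cells visited.

A -> F -> K -> O -> P -> Q -> R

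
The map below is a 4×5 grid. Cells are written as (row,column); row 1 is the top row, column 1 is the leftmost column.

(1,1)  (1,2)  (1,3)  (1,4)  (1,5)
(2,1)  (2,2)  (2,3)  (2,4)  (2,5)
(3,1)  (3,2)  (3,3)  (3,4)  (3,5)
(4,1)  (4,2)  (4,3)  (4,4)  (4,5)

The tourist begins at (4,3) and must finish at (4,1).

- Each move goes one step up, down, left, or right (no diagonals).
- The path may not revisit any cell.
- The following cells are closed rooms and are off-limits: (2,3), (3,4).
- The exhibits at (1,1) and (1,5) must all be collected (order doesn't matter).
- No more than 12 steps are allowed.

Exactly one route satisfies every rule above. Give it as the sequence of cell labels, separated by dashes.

The budget equals the shortest possible length, so every move has to be on a shortest route through the required cells.
Route from (4,3): right 2 to (4,5), up 3 to (1,5), left 4 to (1,1), down 3 to (4,1) — 12 moves in all.
Check: all required cells visited; 12 ≤ 12 moves.

(4,3) - (4,4) - (4,5) - (3,5) - (2,5) - (1,5) - (1,4) - (1,3) - (1,2) - (1,1) - (2,1) - (3,1) - (4,1)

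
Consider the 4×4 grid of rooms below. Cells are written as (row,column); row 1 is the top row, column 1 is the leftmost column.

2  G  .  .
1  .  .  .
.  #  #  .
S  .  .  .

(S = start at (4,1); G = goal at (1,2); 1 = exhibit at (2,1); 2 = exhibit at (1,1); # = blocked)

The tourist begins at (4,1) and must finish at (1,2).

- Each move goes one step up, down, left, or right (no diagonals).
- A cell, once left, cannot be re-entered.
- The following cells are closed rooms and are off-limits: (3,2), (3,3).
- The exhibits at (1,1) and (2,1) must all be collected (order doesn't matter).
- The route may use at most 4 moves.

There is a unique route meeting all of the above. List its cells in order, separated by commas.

(4,1), (3,1), (2,1), (1,1), (1,2)

The 4-move cap with required stops at (1,1), (2,1) leaves no slack for detours.
Route from (4,1): 3× up (reaching (1,1)), right to (1,2) — 4 moves in all.
Check: all required cells visited; 4 ≤ 4 moves.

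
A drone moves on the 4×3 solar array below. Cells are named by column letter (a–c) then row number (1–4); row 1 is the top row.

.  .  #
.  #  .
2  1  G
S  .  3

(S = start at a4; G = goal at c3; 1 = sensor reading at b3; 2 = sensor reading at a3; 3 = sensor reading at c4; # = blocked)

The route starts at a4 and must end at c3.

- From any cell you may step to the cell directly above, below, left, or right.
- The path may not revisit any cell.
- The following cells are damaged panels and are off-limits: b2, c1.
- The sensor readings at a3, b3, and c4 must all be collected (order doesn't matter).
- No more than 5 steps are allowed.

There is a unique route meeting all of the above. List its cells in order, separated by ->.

a4 -> a3 -> b3 -> b4 -> c4 -> c3

The 5-move cap with required stops at a3, b3, c4 leaves no slack for detours.
Route from a4: up 1 to a3, right 1 to b3, down 1 to b4, right 1 to c4, up 1 to c3 — 5 moves in all.
Check: all required cells visited; 5 ≤ 5 moves.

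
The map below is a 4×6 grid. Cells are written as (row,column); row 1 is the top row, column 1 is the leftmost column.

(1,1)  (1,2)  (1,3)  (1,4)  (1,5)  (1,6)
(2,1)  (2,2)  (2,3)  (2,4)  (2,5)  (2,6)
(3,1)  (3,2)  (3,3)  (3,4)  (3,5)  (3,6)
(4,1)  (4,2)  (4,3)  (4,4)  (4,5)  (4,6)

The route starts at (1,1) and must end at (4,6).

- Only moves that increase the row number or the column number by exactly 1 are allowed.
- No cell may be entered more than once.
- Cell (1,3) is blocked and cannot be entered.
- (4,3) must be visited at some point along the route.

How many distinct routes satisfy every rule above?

A right/down-only route from (1,1) to (4,6) makes exactly 3 down-moves and 5 right-moves in some order.
With no other constraints that would be C(8,3) = 56 routes.
Split at (4,3) and multiply the segment counts (each segment already excludes blocked cells): (1,1)→(4,3): 9; (4,3)→(4,6): 1; product = 9.
That gives 9 routes.

9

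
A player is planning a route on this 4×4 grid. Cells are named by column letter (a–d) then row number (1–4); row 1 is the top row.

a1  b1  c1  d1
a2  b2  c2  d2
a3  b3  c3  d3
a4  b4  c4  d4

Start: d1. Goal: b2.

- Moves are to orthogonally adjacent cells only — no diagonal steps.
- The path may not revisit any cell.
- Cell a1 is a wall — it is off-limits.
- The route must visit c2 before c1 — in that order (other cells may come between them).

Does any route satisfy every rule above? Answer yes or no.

yes

One route that works: d1 → d2 → c2 → c1 → b1 → b2.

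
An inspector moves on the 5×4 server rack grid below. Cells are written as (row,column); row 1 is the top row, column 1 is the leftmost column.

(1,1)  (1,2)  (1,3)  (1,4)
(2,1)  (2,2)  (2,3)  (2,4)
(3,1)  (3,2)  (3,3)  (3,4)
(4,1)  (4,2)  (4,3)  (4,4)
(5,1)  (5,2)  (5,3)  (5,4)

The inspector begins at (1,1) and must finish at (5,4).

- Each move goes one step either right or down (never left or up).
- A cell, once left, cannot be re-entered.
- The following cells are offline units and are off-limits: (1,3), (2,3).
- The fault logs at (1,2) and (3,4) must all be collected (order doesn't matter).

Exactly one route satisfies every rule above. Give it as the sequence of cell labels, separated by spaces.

(1,1) (1,2) (2,2) (3,2) (3,3) (3,4) (4,4) (5,4)

Moves only go right or down, so the column and row indices never decrease.
Route from (1,1): right to (1,2), 2× down (reaching (3,2)), 2× right (reaching (3,4)), 2× down (reaching (5,4)) — 7 moves in all.
Check: all required cells visited.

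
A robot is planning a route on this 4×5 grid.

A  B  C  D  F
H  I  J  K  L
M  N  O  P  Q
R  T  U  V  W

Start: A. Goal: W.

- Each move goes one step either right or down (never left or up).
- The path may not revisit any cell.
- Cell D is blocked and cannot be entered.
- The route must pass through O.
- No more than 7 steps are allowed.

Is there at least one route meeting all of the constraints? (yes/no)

yes

One route that works: A → H → M → N → O → U → V → W.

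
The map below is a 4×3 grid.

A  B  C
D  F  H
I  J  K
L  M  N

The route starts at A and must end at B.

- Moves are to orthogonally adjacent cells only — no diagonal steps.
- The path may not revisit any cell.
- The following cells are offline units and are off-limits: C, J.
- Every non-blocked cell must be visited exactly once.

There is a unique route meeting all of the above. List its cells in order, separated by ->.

A -> D -> I -> L -> M -> N -> K -> H -> F -> B

Need to visit all 10 open cells exactly once, starting at A and ending at B.
Cell L has only two open neighbours (I and M), so the path must pass straight through it: one of those is the cell it's entered from and the other is where it exits.
Route from A: 3× down (reaching L), 2× right (reaching N), 2× up (reaching H), left to F, up to B — 9 moves in all.
Check: all 10 open cells covered.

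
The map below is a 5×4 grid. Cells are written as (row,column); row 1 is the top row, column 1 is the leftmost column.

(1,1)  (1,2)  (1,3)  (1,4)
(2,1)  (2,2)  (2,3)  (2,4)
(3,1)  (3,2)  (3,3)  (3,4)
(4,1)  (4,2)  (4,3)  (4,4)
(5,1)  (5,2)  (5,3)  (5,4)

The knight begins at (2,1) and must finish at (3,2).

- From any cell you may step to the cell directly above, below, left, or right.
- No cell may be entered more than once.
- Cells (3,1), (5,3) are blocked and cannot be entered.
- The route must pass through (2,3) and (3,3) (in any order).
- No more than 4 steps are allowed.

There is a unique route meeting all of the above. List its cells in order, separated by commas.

(2,1), (2,2), (2,3), (3,3), (3,2)

The budget equals the shortest possible length, so every move has to be on a shortest route through the required cells.
Route from (2,1): right 2 to (2,3), down 1 to (3,3), left 1 to (3,2) — 4 moves in all.
Check: all required cells visited; 4 ≤ 4 moves.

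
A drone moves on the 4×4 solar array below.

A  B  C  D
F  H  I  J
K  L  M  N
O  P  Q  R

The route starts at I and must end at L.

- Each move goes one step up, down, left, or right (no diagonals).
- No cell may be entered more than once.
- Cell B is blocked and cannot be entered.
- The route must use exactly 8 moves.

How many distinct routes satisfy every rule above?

Need simple routes of exactly 8 moves from I to L (Manhattan distance 2, so 3 moves are spent on a detour and 3 undoing it).
Enumerating: I C D J N R Q M L | I C D J N R Q P L | I C D J N M Q P L | I M Q P O K F H L | I M N R Q P O K L | I H F K O P Q M L | I J N R Q P O K L | I J N M Q P O K L.
That gives 8 routes.

8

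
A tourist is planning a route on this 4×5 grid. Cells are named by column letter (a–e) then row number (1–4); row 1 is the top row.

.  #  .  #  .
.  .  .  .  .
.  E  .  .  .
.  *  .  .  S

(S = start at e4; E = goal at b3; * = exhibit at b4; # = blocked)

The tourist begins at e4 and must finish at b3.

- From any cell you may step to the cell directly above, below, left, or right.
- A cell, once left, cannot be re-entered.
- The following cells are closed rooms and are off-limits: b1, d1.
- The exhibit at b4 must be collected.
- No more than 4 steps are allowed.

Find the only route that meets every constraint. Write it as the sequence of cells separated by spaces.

e4 d4 c4 b4 b3

Any route must reach b4 and still end at b3 within 4 moves, so the order of the required stops is forced.
Route from e4: left 3 to b4, up 1 to b3 — 4 moves in all.
Check: all required cells visited; 4 ≤ 4 moves.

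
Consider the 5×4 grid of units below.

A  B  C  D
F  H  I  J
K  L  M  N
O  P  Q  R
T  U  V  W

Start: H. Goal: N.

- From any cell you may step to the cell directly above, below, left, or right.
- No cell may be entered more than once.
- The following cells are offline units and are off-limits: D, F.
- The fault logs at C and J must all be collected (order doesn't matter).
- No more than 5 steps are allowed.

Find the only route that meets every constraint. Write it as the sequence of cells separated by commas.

Any route must reach C and J and still end at N within 5 moves, so the order of the required stops is forced.
Route from H: up 1 to B, right 1 to C, down 1 to I, right 1 to J, down 1 to N — 5 moves in all.
Check: all required cells visited; 5 ≤ 5 moves.

H, B, C, I, J, N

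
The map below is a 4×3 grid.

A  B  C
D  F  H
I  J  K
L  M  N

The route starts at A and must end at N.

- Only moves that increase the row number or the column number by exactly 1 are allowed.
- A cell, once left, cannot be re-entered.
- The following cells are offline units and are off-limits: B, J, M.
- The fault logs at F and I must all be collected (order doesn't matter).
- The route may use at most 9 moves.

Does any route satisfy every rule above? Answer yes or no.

no

I is below but to the left of F: going F → I would need a leftward move and I → F an upward move, so no right/down-only route can visit both required cells.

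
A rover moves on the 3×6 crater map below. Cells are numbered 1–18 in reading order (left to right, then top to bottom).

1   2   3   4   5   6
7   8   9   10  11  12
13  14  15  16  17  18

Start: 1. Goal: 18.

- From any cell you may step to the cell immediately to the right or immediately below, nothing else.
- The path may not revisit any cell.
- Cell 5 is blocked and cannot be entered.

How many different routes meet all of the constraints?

18

A right/down-only route from 1 to 18 makes exactly 2 down-moves and 5 right-moves in some order.
With no other constraints that would be C(7,2) = 21 routes.
Subtract routes through each blocked cell (inclusion–exclusion for overlaps): − through 5: 3 → 18.
That gives 18 routes.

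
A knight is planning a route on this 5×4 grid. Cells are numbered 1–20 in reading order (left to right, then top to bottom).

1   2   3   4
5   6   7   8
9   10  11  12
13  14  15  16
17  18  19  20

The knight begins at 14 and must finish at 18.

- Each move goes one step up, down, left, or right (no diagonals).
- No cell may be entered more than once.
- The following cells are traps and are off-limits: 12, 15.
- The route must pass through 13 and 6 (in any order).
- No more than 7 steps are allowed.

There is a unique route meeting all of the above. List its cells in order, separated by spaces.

The 7-move cap with required stops at 13, 6 leaves no slack for detours.
Route from 14: up 2 to 6, left 1 to 5, down 3 to 17, right 1 to 18 — 7 moves in all.
Check: all required cells visited; 7 ≤ 7 moves.

14 10 6 5 9 13 17 18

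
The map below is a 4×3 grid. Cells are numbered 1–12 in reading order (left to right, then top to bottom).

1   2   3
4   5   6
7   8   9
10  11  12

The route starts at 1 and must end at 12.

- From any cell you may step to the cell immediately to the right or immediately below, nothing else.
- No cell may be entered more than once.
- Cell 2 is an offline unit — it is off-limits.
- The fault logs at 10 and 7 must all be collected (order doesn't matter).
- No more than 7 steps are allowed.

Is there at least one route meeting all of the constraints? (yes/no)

yes

One route that works: 1 → 4 → 7 → 10 → 11 → 12.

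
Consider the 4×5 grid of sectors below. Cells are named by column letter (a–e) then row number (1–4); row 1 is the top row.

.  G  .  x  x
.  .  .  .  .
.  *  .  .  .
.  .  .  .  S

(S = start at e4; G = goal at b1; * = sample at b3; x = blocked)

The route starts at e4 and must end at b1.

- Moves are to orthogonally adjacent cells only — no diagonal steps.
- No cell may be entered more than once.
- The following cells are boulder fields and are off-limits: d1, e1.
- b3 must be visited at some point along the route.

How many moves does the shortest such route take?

Any route passes through b3 somewhere between e4 and b1. Summing Manhattan distances along the two legs (e4 → b3 → b1) gives a lower bound of 4 + 2 = 6 moves.
A route of 6 moves achieves this: e4 → e3 → d3 → c3 → b3 → b2 → b1.
Since 6 matches the lower bound, it is optimal.

6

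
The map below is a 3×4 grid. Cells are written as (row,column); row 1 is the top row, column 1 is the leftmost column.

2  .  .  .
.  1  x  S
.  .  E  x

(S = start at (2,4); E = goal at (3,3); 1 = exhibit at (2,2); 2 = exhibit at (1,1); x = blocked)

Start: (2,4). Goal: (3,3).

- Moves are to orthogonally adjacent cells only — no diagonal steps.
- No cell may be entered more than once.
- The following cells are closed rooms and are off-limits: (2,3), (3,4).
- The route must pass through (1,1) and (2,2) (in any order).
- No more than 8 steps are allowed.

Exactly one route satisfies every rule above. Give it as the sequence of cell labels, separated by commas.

Any route must reach (1,1) and (2,2) and still end at (3,3) within 8 moves, so the order of the required stops is forced.
Route from (2,4): up 1 to (1,4), left 3 to (1,1), down 1 to (2,1), right 1 to (2,2), down 1 to (3,2), right 1 to (3,3) — 8 moves in all.
Check: all required cells visited; 8 ≤ 8 moves.

(2,4), (1,4), (1,3), (1,2), (1,1), (2,1), (2,2), (3,2), (3,3)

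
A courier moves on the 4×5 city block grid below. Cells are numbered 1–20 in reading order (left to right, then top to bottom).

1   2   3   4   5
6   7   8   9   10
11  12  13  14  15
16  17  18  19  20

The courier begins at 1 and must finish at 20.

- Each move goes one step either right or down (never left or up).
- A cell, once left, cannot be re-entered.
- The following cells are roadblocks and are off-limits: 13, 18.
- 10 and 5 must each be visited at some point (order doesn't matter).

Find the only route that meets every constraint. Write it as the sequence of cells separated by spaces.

Moves only go right or down, so the column and row indices never decrease.
Route from 1: right 4 to 5, down 3 to 20 — 7 moves in all.
Check: all required cells visited.

1 2 3 4 5 10 15 20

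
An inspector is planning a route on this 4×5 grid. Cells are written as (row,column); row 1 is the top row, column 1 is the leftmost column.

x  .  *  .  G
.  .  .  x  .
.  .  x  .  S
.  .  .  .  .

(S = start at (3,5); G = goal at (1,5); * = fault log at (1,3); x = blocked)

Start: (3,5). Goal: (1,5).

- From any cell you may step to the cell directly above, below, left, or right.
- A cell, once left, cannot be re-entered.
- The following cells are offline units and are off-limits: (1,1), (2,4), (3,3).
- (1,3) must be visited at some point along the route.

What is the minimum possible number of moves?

Any route passes through (1,3) somewhere between (3,5) and (1,5). Summing Manhattan distances along the two legs ((3,5) → (1,3) → (1,5)) gives a lower bound of 4 + 2 = 6 moves.
The shortest route satisfying every rule uses 10 moves: (3,5) → (4,5) → (4,4) → (4,3) → (4,2) → (3,2) → (2,2) → (1,2) → (1,3) → (1,4) → (1,5).
The bound of 6 isn't tight here; checking systematically, no route of length 6 through 9 satisfies every constraint (on a 4-connected grid the length of any start-to-goal walk has the same parity as the Manhattan bound, so only lengths 6, 8, 10, … need checking), so 10 is the minimum.

10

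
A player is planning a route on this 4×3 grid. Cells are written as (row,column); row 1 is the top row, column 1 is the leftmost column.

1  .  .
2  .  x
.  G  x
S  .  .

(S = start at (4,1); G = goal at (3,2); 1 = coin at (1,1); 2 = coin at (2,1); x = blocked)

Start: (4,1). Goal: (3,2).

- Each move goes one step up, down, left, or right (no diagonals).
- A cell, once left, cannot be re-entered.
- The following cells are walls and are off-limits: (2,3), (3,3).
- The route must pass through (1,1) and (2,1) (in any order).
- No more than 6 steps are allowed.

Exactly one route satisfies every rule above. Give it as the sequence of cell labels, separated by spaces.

(4,1) (3,1) (2,1) (1,1) (1,2) (2,2) (3,2)

The 6-move cap with required stops at (1,1), (2,1) leaves no slack for detours.
Route from (4,1): 3× up (reaching (1,1)), right to (1,2), 2× down (reaching (3,2)) — 6 moves in all.
Check: all required cells visited; 6 ≤ 6 moves.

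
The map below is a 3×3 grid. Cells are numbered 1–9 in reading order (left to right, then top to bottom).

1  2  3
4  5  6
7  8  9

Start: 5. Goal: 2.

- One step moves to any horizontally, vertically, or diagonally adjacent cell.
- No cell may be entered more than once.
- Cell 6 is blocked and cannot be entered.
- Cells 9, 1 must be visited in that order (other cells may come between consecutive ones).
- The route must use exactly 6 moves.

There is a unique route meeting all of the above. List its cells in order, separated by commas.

The waypoints must appear in the order 9, 1, with no cell reused.
Route from 5: down-right to 9, 2× left (reaching 7), 2× up (reaching 1), right to 2 — 6 moves in all.
Check: order respected (9 at step 1, 1 at step 5); 6 moves as required.

5, 9, 8, 7, 4, 1, 2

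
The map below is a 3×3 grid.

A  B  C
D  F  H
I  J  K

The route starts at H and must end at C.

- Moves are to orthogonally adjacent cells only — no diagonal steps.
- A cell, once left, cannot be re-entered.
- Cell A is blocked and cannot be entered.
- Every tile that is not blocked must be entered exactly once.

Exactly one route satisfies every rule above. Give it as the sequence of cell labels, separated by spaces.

Need to visit all 8 open cells exactly once, starting at H and ending at C.
Cell I has only two open neighbours (D and J), so the path must pass straight through it: one of those is the cell it's entered from and the other is where it exits.
Route from H: down 1 to K, left 2 to I, up 1 to D, right 1 to F, up 1 to B, right 1 to C — 7 moves in all.
Check: all 8 open cells covered.

H K J I D F B C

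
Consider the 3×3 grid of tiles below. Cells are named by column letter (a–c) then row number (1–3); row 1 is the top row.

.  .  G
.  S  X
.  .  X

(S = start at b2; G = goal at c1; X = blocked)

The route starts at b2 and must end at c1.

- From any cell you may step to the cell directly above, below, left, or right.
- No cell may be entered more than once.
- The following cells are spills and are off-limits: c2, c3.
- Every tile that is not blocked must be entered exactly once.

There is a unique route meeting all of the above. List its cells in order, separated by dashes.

b2 - b3 - a3 - a2 - a1 - b1 - c1

Need to visit all 7 open cells exactly once, starting at b2 and ending at c1.
Route from b2: down to b3, left to a3, 2× up (reaching a1), 2× right (reaching c1) — 6 moves in all.
Check: all 7 open cells covered.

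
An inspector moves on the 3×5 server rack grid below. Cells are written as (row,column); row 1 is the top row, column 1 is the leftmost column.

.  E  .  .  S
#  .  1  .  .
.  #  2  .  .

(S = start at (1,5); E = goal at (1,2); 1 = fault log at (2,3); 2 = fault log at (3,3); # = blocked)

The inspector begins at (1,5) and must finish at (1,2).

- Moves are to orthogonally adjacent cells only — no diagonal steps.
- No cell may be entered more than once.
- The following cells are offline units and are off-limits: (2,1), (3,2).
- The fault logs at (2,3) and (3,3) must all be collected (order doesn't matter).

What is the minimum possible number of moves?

7

Any route passes through (2,3) and (3,3) in some order between (1,5) and (1,2). Summing Manhattan distances along each leg and taking the cheapest ordering ((1,5) → (2,3) → (3,3) → (1,2)) gives a lower bound of 3 + 1 + 3 = 7 moves.
A route of 7 moves achieves this: (1,5) → (2,5) → (3,5) → (3,4) → (3,3) → (2,3) → (1,3) → (1,2).
Since 7 matches the lower bound, it is optimal.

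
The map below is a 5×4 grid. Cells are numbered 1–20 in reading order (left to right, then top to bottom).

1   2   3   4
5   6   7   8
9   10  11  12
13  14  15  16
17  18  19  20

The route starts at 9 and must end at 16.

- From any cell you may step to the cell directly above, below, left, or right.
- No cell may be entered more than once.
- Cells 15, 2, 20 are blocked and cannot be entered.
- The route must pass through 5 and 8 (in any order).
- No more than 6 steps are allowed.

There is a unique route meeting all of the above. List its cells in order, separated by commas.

The 6-move cap with required stops at 5, 8 leaves no slack for detours.
Route from 9: up 1 to 5, right 3 to 8, down 2 to 16 — 6 moves in all.
Check: all required cells visited; 6 ≤ 6 moves.

9, 5, 6, 7, 8, 12, 16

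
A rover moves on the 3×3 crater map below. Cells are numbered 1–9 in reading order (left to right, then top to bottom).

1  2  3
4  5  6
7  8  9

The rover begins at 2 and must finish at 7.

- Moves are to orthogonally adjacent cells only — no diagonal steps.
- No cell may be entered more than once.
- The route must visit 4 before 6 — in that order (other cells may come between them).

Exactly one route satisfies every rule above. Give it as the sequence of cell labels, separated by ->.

2 -> 1 -> 4 -> 5 -> 6 -> 9 -> 8 -> 7

The waypoints must appear in the order 4, 6, with no cell reused.
Route from 2: left to 1, down to 4, 2× right (reaching 6), down to 9, 2× left (reaching 7) — 7 moves in all.
Check: order respected (4 at step 2, 6 at step 4).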